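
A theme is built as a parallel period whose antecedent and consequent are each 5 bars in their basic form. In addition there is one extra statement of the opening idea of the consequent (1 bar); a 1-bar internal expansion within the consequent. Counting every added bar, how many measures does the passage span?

Basic parallel period: 5 + 5 = 10 bars.
10 (basic form) + 1 (extra statement) + 1 (internal expansion) = 12.

12 measures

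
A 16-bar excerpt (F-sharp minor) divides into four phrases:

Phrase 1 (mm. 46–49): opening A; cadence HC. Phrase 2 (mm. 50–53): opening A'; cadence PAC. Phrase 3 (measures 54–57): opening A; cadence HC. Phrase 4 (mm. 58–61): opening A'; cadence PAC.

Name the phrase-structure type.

The cadence pattern HC–PAC–HC–PAC is weak–strong twice, and phrases 3–4 restate phrases 1–2: a period heard twice, not a double period (which would end weakly at phrase 2).

repeated period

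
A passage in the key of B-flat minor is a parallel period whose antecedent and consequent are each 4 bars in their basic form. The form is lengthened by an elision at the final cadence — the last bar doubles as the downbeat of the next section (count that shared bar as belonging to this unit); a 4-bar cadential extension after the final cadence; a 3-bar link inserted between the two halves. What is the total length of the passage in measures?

15 measures

Basic parallel period: 4 + 4 = 8 bars.
8 (basic form) + 4 (cadential extension) + 3 (link) = 15.
The elision shares a bar with the next section but does not change this unit's count.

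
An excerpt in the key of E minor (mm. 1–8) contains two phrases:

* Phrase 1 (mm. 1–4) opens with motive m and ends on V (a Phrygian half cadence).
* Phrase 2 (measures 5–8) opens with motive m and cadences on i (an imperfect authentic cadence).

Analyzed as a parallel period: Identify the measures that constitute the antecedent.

The antecedent is the phrase ending with the weaker cadence (Phrygian half cadence, phrase 1) and the consequent the one ending more conclusively (imperfect authentic cadence, phrase 2); the antecedent is mm. 1–4.

measures 1–4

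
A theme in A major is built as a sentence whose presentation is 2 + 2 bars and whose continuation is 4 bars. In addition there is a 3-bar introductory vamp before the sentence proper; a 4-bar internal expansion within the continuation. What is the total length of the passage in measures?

15 measures

Basic sentence: 2 + 2 + 4 = 8 bars.
8 (basic form) + 3 (introduction) + 4 (internal expansion) = 15.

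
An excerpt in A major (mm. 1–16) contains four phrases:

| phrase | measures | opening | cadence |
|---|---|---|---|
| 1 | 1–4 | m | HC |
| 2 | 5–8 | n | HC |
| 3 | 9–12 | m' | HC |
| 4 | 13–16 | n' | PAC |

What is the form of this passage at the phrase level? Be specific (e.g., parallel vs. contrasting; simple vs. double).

Four phrases in two halves: the first half (bars 1–8) ends with a half cadence, the second (mm. 9-16) with a perfect authentic cadence — a large antecedent–consequent pair, i.e. a double period.
Phrase 3 begins with the same material as phrase 1, making it parallel.

parallel double period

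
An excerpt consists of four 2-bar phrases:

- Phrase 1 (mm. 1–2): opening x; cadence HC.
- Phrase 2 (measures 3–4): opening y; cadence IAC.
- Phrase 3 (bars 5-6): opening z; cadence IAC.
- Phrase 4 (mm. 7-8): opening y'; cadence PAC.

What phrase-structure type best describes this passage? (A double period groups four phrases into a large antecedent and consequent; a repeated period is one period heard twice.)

contrasting double period

Four phrases in two halves: the first half (mm. 1–4) ends with an imperfect authentic cadence, the second (bars 5–8) with a perfect authentic cadence — a large antecedent–consequent pair, i.e. a double period.
Phrase 3 begins with different material from phrase 1, making it contrasting.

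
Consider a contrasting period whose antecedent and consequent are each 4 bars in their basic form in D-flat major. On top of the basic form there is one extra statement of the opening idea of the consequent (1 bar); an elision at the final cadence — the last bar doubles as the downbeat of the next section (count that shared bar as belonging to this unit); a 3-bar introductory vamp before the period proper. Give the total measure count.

Basic contrasting period: 4 + 4 = 8 bars.
8 (basic form) + 1 (extra statement) + 3 (introduction) = 12.
The elision shares a bar with the next section but does not change this unit's count.

12 measures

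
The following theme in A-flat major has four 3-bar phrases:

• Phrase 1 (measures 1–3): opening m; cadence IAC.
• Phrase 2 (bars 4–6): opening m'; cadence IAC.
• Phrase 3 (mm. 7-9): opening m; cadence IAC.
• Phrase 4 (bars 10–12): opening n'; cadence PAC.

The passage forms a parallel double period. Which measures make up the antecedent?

measures 1–6

In a double period the first pair of phrases (ending imperfect authentic cadence) is the large antecedent and the second pair (ending perfect authentic cadence) is the large consequent; the antecedent is measures 1–6.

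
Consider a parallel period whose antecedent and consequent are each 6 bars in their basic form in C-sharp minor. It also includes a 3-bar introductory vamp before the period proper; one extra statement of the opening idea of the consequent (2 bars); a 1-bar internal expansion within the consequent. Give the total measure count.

Basic parallel period: 6 + 6 = 12 bars.
12 (basic form) + 3 (introduction) + 2 (extra statement) + 1 (internal expansion) = 18.

18 measures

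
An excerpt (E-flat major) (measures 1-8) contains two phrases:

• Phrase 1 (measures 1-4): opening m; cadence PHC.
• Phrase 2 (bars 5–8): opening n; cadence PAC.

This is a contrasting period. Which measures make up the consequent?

The phrase ending with the weaker cadence (Phrygian half cadence) is the antecedent; the one ending more conclusively (perfect authentic cadence) is the consequent. The consequent is measures 5–8.

measures 5–8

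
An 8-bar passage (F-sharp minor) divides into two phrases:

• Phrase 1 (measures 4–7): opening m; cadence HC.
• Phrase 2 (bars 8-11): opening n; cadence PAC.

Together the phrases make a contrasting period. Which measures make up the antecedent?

measures 4–7

The phrase ending with the weaker cadence (half cadence) is the antecedent; the one ending more conclusively (perfect authentic cadence) is the consequent. The antecedent is measures 4–7.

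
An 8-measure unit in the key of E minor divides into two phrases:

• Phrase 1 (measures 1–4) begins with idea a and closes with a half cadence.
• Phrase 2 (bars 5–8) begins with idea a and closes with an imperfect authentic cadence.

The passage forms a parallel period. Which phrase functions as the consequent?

phrase 2

The phrase ending with the weaker cadence (half cadence) is the antecedent; the one ending more conclusively (imperfect authentic cadence) is the consequent. The consequent is phrase 2.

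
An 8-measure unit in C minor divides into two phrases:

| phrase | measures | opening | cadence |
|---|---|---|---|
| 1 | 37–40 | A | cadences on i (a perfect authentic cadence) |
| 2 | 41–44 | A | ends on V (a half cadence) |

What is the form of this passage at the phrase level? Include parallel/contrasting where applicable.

The second phrase closes with a half cadence, which is not stronger than the first phrase's perfect authentic cadence; without a weak→strong cadential pair there is no antecedent–consequent relationship, so this is a phrase group rather than a period.

phrase group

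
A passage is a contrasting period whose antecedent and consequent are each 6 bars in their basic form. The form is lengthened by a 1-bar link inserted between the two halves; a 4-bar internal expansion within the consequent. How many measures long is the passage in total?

17 measures

Basic contrasting period: 6 + 6 = 12 bars.
12 (basic form) + 1 (link) + 4 (internal expansion) = 17.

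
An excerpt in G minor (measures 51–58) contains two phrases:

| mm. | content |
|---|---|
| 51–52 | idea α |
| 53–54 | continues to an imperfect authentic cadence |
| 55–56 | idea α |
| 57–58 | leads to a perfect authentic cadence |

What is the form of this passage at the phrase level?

parallel period

Phrase 1 ends with an imperfect authentic cadence (weaker) and phrase 2 with a perfect authentic cadence (stronger): antecedent + consequent = a period.
The two phrases open with the same material (α / α), so the period is parallel.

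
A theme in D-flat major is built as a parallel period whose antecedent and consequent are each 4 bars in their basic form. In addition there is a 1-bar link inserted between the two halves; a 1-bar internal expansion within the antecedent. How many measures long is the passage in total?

10 measures

Basic parallel period: 4 + 4 = 8 bars.
8 (basic form) + 1 (link) + 1 (internal expansion) = 10.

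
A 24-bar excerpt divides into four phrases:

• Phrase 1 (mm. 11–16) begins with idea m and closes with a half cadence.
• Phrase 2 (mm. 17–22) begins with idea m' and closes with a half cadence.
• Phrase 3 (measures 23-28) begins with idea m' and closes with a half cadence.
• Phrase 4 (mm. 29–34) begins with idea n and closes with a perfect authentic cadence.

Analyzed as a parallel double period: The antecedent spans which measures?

measures 11–22

In a double period the four phrases pair into a large antecedent (phrases 1–2, ending half cadence) and a large consequent (phrases 3–4, ending perfect authentic cadence). The antecedent spans measures 11-22.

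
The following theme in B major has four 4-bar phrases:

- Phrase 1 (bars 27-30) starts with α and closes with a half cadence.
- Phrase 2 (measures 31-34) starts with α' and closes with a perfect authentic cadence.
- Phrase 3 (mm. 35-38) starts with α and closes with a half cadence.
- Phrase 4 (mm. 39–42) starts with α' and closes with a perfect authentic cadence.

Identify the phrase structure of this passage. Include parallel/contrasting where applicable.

repeated period

The cadence pattern HC–PAC–HC–PAC is weak–strong twice, and phrases 3–4 restate phrases 1–2: a period heard twice, not a double period (which would end weakly at phrase 2).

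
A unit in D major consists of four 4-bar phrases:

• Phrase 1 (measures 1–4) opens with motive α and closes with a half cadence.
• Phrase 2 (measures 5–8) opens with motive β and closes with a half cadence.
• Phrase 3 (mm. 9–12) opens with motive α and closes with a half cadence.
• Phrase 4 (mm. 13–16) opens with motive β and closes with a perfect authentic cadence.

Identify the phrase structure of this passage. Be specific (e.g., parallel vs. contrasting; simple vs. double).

parallel double period

Four phrases in two halves: the first half (mm. 1–8) ends with a half cadence, the second (mm. 9-16) with a perfect authentic cadence — a large antecedent–consequent pair, i.e. a double period.
Phrase 3 begins with the same material as phrase 1, making it parallel.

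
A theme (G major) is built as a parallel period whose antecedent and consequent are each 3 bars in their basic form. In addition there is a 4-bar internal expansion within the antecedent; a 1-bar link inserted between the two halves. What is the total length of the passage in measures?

11 measures

Basic parallel period: 3 + 3 = 6 bars.
6 (basic form) + 4 (internal expansion) + 1 (link) = 11.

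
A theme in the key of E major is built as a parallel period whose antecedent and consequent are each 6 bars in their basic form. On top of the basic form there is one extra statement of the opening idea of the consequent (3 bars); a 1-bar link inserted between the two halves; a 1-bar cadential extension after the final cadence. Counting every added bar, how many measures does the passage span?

17 measures

Basic parallel period: 6 + 6 = 12 bars.
12 (basic form) + 3 (extra statement) + 1 (link) + 1 (cadential extension) = 17.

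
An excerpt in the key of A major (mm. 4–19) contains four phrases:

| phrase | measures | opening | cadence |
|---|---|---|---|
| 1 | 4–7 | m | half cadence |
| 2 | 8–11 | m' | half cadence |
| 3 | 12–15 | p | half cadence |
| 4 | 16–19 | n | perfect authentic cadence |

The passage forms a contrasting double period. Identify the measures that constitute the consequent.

In a double period the four phrases pair into a large antecedent (phrases 1–2, ending half cadence) and a large consequent (phrases 3–4, ending perfect authentic cadence). The consequent spans bars 12–19.

measures 12–19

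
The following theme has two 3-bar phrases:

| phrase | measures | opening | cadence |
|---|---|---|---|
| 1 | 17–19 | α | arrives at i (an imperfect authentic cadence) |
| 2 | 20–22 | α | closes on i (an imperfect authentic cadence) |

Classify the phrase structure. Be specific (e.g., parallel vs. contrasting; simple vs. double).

Both phrases have the same opening (α) and the same cadence (imperfect authentic cadence): the second is a restatement, not a consequent, so this is a repeated phrase rather than a period.

repeated phrase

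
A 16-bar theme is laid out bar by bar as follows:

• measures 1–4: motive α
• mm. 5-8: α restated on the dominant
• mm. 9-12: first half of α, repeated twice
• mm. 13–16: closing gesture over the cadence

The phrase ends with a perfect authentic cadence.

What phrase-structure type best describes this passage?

sentence

Basic idea (measures 1-4) + its repetition (mm. 5-8) form the presentation; fragmentation and cadence (mm. 9–16) form the continuation — the 16-bar whole is a sentence.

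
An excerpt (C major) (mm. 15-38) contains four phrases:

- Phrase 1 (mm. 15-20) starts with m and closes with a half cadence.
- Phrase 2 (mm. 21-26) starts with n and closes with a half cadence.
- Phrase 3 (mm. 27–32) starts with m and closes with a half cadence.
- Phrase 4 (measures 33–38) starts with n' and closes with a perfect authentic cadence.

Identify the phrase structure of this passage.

Four phrases in two halves: the first half (mm. 15-26) ends with a half cadence, the second (mm. 27–38) with a perfect authentic cadence — a large antecedent–consequent pair, i.e. a double period.
Phrase 3 begins with the same material as phrase 1, making it parallel.

parallel double period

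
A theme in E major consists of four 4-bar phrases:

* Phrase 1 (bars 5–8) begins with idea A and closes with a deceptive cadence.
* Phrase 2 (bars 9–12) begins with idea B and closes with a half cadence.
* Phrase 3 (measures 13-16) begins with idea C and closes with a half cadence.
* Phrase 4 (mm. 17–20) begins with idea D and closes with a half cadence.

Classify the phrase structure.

Phrase 4 ends with a half cadence, no stronger than phrase 2's half cadence, so the four phrases do not form a double period; nor do phrases 3–4 duplicate 1–2, so it is not a repeated period. With no phrase reaching a conclusive cadence, the passage is a phrase group.

phrase group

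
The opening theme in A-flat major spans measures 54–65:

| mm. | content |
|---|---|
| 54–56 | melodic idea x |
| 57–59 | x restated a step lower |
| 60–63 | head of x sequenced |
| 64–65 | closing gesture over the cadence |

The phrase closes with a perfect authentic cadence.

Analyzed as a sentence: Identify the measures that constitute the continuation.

measures 60–65

After the presentation (mm. 54–59), the continuation covers the fragmentation through the cadence: measures 60–65.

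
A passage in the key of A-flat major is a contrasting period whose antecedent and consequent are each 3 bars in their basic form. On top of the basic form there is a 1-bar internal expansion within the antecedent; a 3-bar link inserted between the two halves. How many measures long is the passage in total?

Basic contrasting period: 3 + 3 = 6 bars.
6 (basic form) + 1 (internal expansion) + 3 (link) = 10.

10 measures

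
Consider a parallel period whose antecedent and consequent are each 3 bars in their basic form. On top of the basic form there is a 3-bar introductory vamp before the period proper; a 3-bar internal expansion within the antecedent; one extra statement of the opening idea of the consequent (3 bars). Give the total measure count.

Basic parallel period: 3 + 3 = 6 bars.
6 (basic form) + 3 (introduction) + 3 (internal expansion) + 3 (extra statement) = 15.

15 measures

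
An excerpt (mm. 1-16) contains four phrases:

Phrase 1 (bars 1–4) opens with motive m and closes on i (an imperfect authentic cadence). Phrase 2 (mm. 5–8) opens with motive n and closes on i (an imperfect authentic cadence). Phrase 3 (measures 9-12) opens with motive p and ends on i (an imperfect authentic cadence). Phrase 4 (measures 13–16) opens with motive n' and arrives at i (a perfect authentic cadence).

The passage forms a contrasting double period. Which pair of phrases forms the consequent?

phrases 3 and 4

In a double period the first pair of phrases (ending imperfect authentic cadence) is the large antecedent and the second pair (ending perfect authentic cadence) is the large consequent; the consequent is phrases 3 and 4.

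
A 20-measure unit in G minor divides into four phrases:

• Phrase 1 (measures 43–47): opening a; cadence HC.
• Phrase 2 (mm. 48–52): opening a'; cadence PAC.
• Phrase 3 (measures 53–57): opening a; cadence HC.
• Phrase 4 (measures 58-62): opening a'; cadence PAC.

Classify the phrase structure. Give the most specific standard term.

repeated period

The cadence pattern HC–PAC–HC–PAC is weak–strong twice, and phrases 3–4 restate phrases 1–2: a period heard twice, not a double period (which would end weakly at phrase 2).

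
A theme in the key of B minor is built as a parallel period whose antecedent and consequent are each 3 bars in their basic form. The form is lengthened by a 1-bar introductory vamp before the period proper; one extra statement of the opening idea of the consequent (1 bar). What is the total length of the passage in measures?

8 measures

Basic parallel period: 3 + 3 = 6 bars.
6 (basic form) + 1 (introduction) + 1 (extra statement) = 8.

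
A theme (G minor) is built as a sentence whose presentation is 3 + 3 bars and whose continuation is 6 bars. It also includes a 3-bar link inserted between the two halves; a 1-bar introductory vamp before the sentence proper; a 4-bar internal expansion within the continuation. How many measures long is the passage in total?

Basic sentence: 3 + 3 + 6 = 12 bars.
12 (basic form) + 3 (link) + 1 (introduction) + 4 (internal expansion) = 20.

20 measures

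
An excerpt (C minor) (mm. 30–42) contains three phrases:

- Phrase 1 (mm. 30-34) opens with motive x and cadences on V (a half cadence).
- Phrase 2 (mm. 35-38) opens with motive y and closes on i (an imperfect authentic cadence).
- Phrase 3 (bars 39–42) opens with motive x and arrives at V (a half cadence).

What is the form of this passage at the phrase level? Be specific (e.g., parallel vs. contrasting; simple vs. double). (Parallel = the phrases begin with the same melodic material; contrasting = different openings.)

The final phrase closes with a half cadence, which is not stronger than the preceding imperfect authentic cadence; the 3 phrases lack an overall antecedent–consequent design and so form a phrase group.

phrase group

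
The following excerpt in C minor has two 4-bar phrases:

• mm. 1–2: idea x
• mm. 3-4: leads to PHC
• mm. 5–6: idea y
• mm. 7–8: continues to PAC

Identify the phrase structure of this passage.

Phrase 1 ends with a Phrygian half cadence (weaker) and phrase 2 with a perfect authentic cadence (stronger): antecedent + consequent = a period.
The two phrases open with different material (x / y), so the period is contrasting.

contrasting period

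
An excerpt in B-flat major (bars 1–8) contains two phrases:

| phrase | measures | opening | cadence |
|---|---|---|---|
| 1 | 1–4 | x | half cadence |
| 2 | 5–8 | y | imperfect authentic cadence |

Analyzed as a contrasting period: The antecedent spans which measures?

measures 1–4

The antecedent is the phrase ending with the weaker cadence (half cadence, phrase 1) and the consequent the one ending more conclusively (imperfect authentic cadence, phrase 2); the antecedent is bars 1-4.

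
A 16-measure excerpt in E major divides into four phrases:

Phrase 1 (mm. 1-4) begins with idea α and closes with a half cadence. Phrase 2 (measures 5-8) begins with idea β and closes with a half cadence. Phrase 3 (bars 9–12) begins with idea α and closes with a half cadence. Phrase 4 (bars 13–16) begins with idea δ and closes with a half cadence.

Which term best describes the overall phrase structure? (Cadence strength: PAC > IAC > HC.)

phrase group

Phrase 4 ends with a half cadence, no stronger than phrase 2's half cadence, so the four phrases do not form a double period; nor do phrases 3–4 duplicate 1–2, so it is not a repeated period. With no phrase reaching a conclusive cadence, the passage is a phrase group.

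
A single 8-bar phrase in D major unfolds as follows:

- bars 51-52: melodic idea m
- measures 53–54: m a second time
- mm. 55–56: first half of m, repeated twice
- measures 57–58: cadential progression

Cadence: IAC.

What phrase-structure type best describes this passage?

sentence

Basic idea (measures 51–52) + its repetition (mm. 53–54) form the presentation; fragmentation and cadence (mm. 55–58) form the continuation — the 8-bar whole is a sentence.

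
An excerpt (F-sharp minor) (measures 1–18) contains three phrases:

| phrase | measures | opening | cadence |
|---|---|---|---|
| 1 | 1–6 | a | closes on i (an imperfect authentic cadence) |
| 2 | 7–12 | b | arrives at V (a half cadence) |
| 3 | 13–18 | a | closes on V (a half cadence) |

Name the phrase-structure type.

The final phrase closes with a half cadence, which is not stronger than the preceding half cadence; the 3 phrases lack an overall antecedent–consequent design and so form a phrase group.

phrase group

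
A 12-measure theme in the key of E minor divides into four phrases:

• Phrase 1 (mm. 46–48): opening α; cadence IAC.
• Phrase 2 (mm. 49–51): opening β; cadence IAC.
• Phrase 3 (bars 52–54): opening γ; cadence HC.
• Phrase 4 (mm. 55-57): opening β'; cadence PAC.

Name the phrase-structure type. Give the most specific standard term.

Four phrases in two halves: the first half (measures 46-51) ends with an imperfect authentic cadence, the second (bars 52-57) with a perfect authentic cadence — a large antecedent–consequent pair, i.e. a double period.
Phrase 3 begins with different material from phrase 1, making it contrasting.

contrasting double period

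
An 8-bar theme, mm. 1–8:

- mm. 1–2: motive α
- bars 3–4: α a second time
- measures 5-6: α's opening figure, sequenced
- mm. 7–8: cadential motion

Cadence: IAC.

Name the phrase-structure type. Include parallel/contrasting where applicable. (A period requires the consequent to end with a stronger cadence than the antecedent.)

Basic idea (mm. 1–2) + its repetition (measures 3–4) form the presentation; fragmentation and cadence (mm. 5-8) form the continuation — the 8-bar whole is a sentence.

sentence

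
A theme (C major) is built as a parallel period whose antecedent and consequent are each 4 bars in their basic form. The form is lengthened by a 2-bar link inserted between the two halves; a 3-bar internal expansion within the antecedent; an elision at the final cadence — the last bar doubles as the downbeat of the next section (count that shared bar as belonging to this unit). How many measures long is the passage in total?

13 measures

Basic parallel period: 4 + 4 = 8 bars.
8 (basic form) + 2 (link) + 3 (internal expansion) = 13.
The elision shares a bar with the next section but does not change this unit's count.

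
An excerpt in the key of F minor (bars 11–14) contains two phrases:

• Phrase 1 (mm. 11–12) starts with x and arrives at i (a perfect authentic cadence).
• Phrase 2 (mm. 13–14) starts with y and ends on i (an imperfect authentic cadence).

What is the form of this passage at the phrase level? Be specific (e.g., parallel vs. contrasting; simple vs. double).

phrase group

The second phrase closes with an imperfect authentic cadence, which is not stronger than the first phrase's perfect authentic cadence; without a weak→strong cadential pair there is no antecedent–consequent relationship, so this is a phrase group rather than a period.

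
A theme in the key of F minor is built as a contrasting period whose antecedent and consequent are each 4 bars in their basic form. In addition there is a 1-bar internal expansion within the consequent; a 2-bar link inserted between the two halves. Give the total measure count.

11 measures

Basic contrasting period: 4 + 4 = 8 bars.
8 (basic form) + 1 (internal expansion) + 2 (link) = 11.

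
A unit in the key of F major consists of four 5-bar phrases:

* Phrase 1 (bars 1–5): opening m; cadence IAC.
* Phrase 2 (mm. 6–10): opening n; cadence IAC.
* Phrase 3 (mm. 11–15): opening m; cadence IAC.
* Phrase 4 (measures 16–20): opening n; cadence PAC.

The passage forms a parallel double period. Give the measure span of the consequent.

measures 11–20

In a double period the first pair of phrases (ending imperfect authentic cadence) is the large antecedent and the second pair (ending perfect authentic cadence) is the large consequent; the consequent is measures 11–20.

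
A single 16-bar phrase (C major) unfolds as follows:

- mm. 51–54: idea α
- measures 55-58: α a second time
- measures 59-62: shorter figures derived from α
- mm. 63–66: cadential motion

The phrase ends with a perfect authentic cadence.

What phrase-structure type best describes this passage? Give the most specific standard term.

sentence

Basic idea (measures 51–54) + its repetition (mm. 55–58) form the presentation; fragmentation and cadence (measures 59-66) form the continuation — the 16-bar whole is a sentence.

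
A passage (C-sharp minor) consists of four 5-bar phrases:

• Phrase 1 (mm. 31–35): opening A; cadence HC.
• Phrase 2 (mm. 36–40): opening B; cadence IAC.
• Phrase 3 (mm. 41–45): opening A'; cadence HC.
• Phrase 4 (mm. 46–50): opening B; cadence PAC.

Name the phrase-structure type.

parallel double period

Four phrases in two halves: the first half (measures 31–40) ends with an imperfect authentic cadence, the second (mm. 41-50) with a perfect authentic cadence — a large antecedent–consequent pair, i.e. a double period.
Phrase 3 begins with the same material as phrase 1, making it parallel.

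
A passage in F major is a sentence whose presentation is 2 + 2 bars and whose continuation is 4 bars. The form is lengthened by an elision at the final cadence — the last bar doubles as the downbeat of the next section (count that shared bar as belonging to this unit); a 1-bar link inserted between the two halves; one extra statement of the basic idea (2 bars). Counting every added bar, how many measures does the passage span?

Basic sentence: 2 + 2 + 4 = 8 bars.
8 (basic form) + 1 (link) + 2 (extra statement) = 11.
The elision shares a bar with the next section but does not change this unit's count.

11 measures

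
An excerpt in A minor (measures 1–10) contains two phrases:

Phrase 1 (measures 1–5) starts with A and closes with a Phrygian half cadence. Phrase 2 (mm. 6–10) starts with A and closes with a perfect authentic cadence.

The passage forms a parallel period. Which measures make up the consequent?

measures 6–10

The phrase ending with the weaker cadence (Phrygian half cadence) is the antecedent; the one ending more conclusively (perfect authentic cadence) is the consequent. The consequent is measures 6–10.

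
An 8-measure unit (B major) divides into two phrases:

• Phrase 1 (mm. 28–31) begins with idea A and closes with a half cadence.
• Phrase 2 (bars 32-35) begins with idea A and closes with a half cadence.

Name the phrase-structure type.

repeated phrase

Both phrases have the same opening (A) and the same cadence (half cadence): the second is a restatement, not a consequent, so this is a repeated phrase rather than a period.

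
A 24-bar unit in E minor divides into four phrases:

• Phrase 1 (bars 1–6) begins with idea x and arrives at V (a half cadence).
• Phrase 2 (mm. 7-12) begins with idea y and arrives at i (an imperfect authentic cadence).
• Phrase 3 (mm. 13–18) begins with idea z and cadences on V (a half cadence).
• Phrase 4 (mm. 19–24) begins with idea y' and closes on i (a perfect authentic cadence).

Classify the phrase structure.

Four phrases in two halves: the first half (mm. 1–12) ends with an imperfect authentic cadence, the second (mm. 13-24) with a perfect authentic cadence — a large antecedent–consequent pair, i.e. a double period.
Phrase 3 begins with different material from phrase 1, making it contrasting.

contrasting double period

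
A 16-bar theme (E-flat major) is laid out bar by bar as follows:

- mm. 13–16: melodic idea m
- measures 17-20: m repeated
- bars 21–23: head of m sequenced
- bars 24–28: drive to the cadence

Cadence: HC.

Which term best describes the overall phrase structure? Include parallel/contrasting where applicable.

Basic idea (bars 13-16) + its repetition (measures 17-20) form the presentation; fragmentation and cadence (bars 21–28) form the continuation — the 16-bar whole is a sentence.

sentence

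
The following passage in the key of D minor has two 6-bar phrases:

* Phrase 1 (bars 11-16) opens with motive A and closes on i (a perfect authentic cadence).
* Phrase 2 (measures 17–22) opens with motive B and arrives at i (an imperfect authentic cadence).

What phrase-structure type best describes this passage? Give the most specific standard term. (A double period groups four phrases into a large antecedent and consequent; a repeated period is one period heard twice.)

phrase group

The second phrase closes with an imperfect authentic cadence, which is not stronger than the first phrase's perfect authentic cadence; without a weak→strong cadential pair there is no antecedent–consequent relationship, so this is a phrase group rather than a period.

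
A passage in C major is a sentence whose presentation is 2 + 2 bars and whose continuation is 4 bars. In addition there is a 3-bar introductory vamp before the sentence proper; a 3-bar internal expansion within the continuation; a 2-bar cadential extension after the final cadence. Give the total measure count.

Basic sentence: 2 + 2 + 4 = 8 bars.
8 (basic form) + 3 (introduction) + 3 (internal expansion) + 2 (cadential extension) = 16.

16 measures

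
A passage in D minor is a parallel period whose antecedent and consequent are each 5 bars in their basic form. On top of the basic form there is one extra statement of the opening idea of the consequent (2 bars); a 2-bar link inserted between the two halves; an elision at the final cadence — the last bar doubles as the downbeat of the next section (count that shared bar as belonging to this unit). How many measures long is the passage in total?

14 measures

Basic parallel period: 5 + 5 = 10 bars.
10 (basic form) + 2 (extra statement) + 2 (link) = 14.
The elision shares a bar with the next section but does not change this unit's count.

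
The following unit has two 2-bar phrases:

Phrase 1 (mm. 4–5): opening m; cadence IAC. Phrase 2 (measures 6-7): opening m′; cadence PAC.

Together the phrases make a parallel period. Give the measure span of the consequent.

measures 6–7

The phrase ending with the weaker cadence (imperfect authentic cadence) is the antecedent; the one ending more conclusively (perfect authentic cadence) is the consequent. The consequent is measures 6–7.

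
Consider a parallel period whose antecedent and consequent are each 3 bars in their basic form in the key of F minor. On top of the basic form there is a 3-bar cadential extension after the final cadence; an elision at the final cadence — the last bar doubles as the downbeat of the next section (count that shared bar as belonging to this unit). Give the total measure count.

Basic parallel period: 3 + 3 = 6 bars.
6 (basic form) + 3 (cadential extension) = 9.
The elision shares a bar with the next section but does not change this unit's count.

9 measures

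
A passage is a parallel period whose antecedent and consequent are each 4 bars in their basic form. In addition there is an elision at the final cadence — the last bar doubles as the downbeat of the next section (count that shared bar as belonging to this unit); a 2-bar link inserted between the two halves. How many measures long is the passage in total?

10 measures

Basic parallel period: 4 + 4 = 8 bars.
8 (basic form) + 2 (link) = 10.
The elision shares a bar with the next section but does not change this unit's count.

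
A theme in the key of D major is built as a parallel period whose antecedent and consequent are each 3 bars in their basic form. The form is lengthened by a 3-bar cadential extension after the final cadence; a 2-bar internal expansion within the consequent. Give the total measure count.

Basic parallel period: 3 + 3 = 6 bars.
6 (basic form) + 3 (cadential extension) + 2 (internal expansion) = 11.

11 measures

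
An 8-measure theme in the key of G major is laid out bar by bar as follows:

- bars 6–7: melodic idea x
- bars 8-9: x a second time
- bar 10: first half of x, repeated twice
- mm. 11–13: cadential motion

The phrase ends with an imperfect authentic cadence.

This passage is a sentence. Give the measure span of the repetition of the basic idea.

The presentation of a sentence is the basic idea (mm. 6–7) plus its repetition (bars 8–9); the repetition of the basic idea is therefore bars 8–9.

measures 8–9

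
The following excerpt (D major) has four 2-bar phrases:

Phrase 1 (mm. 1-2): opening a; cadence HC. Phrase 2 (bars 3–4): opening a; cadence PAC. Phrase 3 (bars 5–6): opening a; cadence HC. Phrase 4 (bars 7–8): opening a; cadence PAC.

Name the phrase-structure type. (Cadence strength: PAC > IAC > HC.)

repeated period

The cadence pattern HC–PAC–HC–PAC is weak–strong twice, and phrases 3–4 restate phrases 1–2: a period heard twice, not a double period (which would end weakly at phrase 2).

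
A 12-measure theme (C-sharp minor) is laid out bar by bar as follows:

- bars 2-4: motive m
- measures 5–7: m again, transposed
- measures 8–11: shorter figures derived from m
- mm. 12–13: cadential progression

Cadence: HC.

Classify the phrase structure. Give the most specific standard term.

Basic idea (mm. 2–4) + its repetition (bars 5–7) form the presentation; fragmentation and cadence (bars 8–13) form the continuation — the 12-bar whole is a sentence.

sentence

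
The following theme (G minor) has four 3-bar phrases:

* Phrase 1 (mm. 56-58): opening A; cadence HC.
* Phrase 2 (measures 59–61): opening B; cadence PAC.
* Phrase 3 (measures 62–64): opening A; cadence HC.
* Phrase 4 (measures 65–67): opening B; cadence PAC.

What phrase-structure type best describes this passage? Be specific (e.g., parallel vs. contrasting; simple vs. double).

repeated period

The cadence pattern HC–PAC–HC–PAC is weak–strong twice, and phrases 3–4 restate phrases 1–2: a period heard twice, not a double period (which would end weakly at phrase 2).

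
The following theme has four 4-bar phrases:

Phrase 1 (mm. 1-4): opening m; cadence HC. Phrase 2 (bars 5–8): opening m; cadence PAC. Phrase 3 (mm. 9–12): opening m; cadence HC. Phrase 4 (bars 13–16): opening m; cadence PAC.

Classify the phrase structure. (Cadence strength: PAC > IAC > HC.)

repeated period

The cadence pattern HC–PAC–HC–PAC is weak–strong twice, and phrases 3–4 restate phrases 1–2: a period heard twice, not a double period (which would end weakly at phrase 2).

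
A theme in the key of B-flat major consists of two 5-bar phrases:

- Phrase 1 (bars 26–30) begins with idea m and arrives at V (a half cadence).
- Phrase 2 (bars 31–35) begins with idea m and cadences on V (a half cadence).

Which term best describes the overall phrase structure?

Both phrases have the same opening (m) and the same cadence (half cadence): the second is a restatement, not a consequent, so this is a repeated phrase rather than a period.

repeated phrase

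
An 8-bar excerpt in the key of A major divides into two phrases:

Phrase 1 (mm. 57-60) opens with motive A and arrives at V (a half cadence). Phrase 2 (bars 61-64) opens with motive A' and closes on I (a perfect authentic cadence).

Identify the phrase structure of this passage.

parallel period

Phrase 1 ends with a half cadence (weaker) and phrase 2 with a perfect authentic cadence (stronger): antecedent + consequent = a period.
The two phrases open with the same material (A / A'), so the period is parallel.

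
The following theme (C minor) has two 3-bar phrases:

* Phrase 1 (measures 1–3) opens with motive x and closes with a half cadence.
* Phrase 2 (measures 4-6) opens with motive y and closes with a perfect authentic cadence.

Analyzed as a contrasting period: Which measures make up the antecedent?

The antecedent is the phrase ending with the weaker cadence (half cadence, phrase 1) and the consequent the one ending more conclusively (perfect authentic cadence, phrase 2); the antecedent is mm. 1–3.

measures 1–3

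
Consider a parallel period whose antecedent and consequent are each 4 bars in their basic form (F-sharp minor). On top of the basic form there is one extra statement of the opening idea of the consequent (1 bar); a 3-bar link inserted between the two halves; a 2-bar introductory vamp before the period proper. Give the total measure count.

14 measures

Basic parallel period: 4 + 4 = 8 bars.
8 (basic form) + 1 (extra statement) + 3 (link) + 2 (introduction) = 14.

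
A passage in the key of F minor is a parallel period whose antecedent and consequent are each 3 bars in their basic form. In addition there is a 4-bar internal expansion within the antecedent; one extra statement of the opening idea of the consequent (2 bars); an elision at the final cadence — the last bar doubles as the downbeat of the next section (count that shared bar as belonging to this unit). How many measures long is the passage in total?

Basic parallel period: 3 + 3 = 6 bars.
6 (basic form) + 4 (internal expansion) + 2 (extra statement) = 12.
The elision shares a bar with the next section but does not change this unit's count.

12 measures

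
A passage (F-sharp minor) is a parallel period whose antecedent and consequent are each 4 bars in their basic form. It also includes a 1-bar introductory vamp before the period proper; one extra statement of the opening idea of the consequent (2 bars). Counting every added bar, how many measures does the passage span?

Basic parallel period: 4 + 4 = 8 bars.
8 (basic form) + 1 (introduction) + 2 (extra statement) = 11.

11 measures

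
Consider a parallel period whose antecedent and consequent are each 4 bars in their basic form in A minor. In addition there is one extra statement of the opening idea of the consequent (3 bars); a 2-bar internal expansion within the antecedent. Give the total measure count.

13 measures

Basic parallel period: 4 + 4 = 8 bars.
8 (basic form) + 3 (extra statement) + 2 (internal expansion) = 13.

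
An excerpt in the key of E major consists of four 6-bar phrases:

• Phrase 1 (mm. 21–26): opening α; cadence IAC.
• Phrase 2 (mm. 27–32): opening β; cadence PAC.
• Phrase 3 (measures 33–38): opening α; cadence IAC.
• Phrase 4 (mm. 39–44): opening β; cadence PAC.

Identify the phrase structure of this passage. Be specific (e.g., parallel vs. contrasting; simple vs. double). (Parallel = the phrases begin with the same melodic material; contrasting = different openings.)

repeated period

The cadence pattern IAC–PAC–IAC–PAC is weak–strong twice, and phrases 3–4 restate phrases 1–2: a period heard twice, not a double period (which would end weakly at phrase 2).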